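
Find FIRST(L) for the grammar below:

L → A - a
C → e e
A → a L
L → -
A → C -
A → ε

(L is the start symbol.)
{ '-', 'a', 'e' }

FIRST sets of the other non-terminals involved (by the same procedure, iterated to a fixed point):
  FIRST(A) = { 'a', 'e', ε }

From L → A - a:
  - A is a non-terminal: add FIRST(A) \ {ε} = { 'a', 'e' }
    A is nullable, so continue to the next symbol
  - '-' is a terminal: add '-' and stop
From L → -:
  - '-' is a terminal: add '-' and stop

Collecting: FIRST(L) = { '-', 'a', 'e' }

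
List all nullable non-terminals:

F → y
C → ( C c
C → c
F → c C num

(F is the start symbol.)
None

There are no ε-productions, so no non-terminal can derive ε.
No non-terminals are nullable.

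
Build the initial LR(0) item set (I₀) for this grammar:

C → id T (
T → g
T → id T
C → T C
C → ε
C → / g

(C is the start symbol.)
First, augment the grammar with C' → C
I₀ = CLOSURE({ [C' → . C] }):
  [C' → . C] has the dot before C: add [C → . id T (], [C → . T C], [C → .], [C → . / g]
  [C → . T C] has the dot before T: add [T → . g], [T → . id T]
No further items can be added.

I₀ = { [C → . / g], [C → . T C], [C → . id T (], [C → .], [C' → . C], [T → . g], [T → . id T] }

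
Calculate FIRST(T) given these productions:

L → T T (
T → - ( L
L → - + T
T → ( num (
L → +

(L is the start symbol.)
{ '(', '-' }

From T → - ( L:
  - '-' is a terminal: add '-' and stop
From T → ( num (:
  - '(' is a terminal: add '(' and stop

Collecting: FIRST(T) = { '(', '-' }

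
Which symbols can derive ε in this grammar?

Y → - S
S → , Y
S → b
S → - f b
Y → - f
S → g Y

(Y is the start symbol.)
None

A non-terminal is nullable if it can derive ε (the empty string): either it has an ε-production, or it has a production whose right-hand side consists entirely of nullable non-terminals.

There are no ε-productions, so no non-terminal can derive ε.
No non-terminals are nullable.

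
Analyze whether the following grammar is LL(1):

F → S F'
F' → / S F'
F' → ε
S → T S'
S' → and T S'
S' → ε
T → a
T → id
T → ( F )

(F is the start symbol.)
Relevant sets:
  FOLLOW(F') = { $, ')' }
  FOLLOW(S') = { $, ')', '/' }

For F':
  PREDICT(F' → '/' S F') = { '/' }
  PREDICT(F' → ε) = { $, ')' }
For S':
  PREDICT(S' → and T S') = { 'and' }
  PREDICT(S' → ε) = { $, ')', '/' }
For T:
  PREDICT(T → a) = { 'a' }
  PREDICT(T → id) = { 'id' }
  PREDICT(T → '(' F ')') = { '(' }
F, S have a single production, so nothing to check there.

All predict sets are disjoint. The grammar IS LL(1).

Answer: Yes, the grammar is LL(1).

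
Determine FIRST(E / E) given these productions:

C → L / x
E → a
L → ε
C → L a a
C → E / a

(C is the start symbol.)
{ 'a' }

FIRST sets of the non-terminals involved (from the grammar, by fixed-point iteration):
  FIRST(E) = { 'a' }

To compute FIRST(E / E), process the symbols left to right:
Symbol E is a non-terminal. Add FIRST(E) \ {ε} = { 'a' }
E is not nullable (ε ∉ FIRST(E)), so stop here.
FIRST(E / E) = { 'a' }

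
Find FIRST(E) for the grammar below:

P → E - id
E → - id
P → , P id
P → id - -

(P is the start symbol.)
To compute FIRST(E), examine every production with E on the left-hand side, reading each right-hand side left to right until a non-nullable symbol is reached.

From E → - id:
  - '-' is a terminal: add '-' and stop

Collecting: FIRST(E) = { '-' }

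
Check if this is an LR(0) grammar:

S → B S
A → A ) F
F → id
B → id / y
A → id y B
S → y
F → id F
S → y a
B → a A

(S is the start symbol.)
No. Shift-reduce conflict between [S → y .] and [S → y . a]

A grammar is LR(0) if no state in the canonical LR(0) collection has:
  - both a shift item (dot before a terminal) and a complete item (shift-reduce conflict), or
  - two or more complete items (reduce-reduce conflict; the accept item [S' → S .] counts as a complete item here).

Augment with S' → S and build the canonical LR(0) collection (I0 = CLOSURE({[S' → . S]}), then GOTO on every symbol after a dot until no new states appear). It has 18 states:
  I0: { [B → . a A], [B → . id / y], [S → . B S], [S → . y a], [S → . y], [S' → . S] }  — shift
  I1: { [B → . a A], [B → . id / y], [S → . B S], [S → . y a], [S → . y], [S → B . S] }  — shift
  I2: { [S' → S .] }  — accept
  I3: { [A → . A ) F], [A → . id y B], [B → a . A] }  — shift
  I4: { [B → id . / y] }  — shift
  I5: { [S → y . a], [S → y .] }  — shift, reduce
  I6: { [S → y a .] }  — reduce
  I7: { [B → id / . y] }  — shift
  I8: { [B → id / y .] }  — reduce
  I9: { [A → A . ) F], [B → a A .] }  — shift, reduce
  I10: { [A → id . y B] }  — shift
  I11: { [A → id y . B], [B → . a A], [B → . id / y] }  — shift
  I12: { [A → id y B .] }  — reduce
  I13: { [A → A ) . F], [F → . id F], [F → . id] }  — shift
  I14: { [A → A ) F .] }  — reduce
  I15: { [F → . id F], [F → . id], [F → id . F], [F → id .] }  — shift, reduce
  I16: { [F → id F .] }  — reduce
  I17: { [S → B S .] }  — reduce

Conflict in state I5:
  Shift-reduce conflict between [S → y .] and [S → y . a]
So the grammar is NOT LR(0).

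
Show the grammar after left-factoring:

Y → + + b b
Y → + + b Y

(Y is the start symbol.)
Left-factoring transforms A → αβ₁ | αβ₂ into A → αA' and A' → β₁ | β₂
(α is the longest common prefix among the alternatives). Repeat until
no nonterminal has two alternatives with a common prefix.

Round 1: Y has alternatives sharing prefix '+ + b'. Introduce Y': Y → + + b Y'
  Add: Y' → b
  Add: Y' → Y

No remaining common prefixes — done.

Resulting grammar:
Y → + + b Y'
Y' → b
Y' → Y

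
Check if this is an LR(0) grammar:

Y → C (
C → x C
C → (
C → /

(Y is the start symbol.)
Augment with Y' → Y and build the canonical LR(0) collection (I0 = CLOSURE({[Y' → . Y]}), then GOTO on every symbol after a dot until no new states appear). It has 8 states:
  I0: { [C → . (], [C → . /], [C → . x C], [Y → . C (], [Y' → . Y] }  — shift
  I1: { [C → ( .] }  — reduce
  I2: { [C → / .] }  — reduce
  I3: { [Y → C . (] }  — shift
  I4: { [Y' → Y .] }  — accept
  I5: { [C → . (], [C → . /], [C → . x C], [C → x . C] }  — shift
  I6: { [C → x C .] }  — reduce
  I7: { [Y → C ( .] }  — reduce

Every state is either a pure shift/goto state or contains exactly one complete item and nothing to shift — no conflicts. The grammar is LR(0).

Answer: Yes, the grammar is LR(0)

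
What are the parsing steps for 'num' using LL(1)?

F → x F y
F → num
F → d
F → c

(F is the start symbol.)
Stack is shown with the top on the left.

Stack  Input  Action
--------------------
F $    num $  output F → num
num $  num $  match 'num'
$      $      accept

The string is accepted.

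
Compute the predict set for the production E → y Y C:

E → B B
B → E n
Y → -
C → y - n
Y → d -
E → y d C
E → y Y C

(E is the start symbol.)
PREDICT(E → y Y C) = (FIRST(RHS) \ {ε}) ∪ (FOLLOW(E) if ε ∈ FIRST(RHS), i.e. RHS ⇒* ε)
FIRST(y Y C) = { 'y' }
ε ∉ FIRST(y Y C), so FOLLOW(E) is not added.
PREDICT(E → y Y C) = { 'y' }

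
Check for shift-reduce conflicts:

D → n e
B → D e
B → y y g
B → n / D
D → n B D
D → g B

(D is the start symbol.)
A shift-reduce conflict occurs when an LR(0) state has both:
  - a complete (reduce) item [A → α .] (dot at the end), and
  - a shift item [B → β . c γ] (dot before a terminal).

Augment with D' → D and build the canonical LR(0) collection (I0 = CLOSURE({[D' → . D]}), then GOTO on every symbol after a dot until no new states appear). It has 16 states:
  I0: { [D → . g B], [D → . n B D], [D → . n e], [D' → . D] }  — shift
  I1: { [D' → D .] }  — accept
  I2: { [B → . D e], [B → . n / D], [B → . y y g], [D → . g B], [D → . n B D], [D → . n e], [D → g . B] }  — shift
  I3: { [B → . D e], [B → . n / D], [B → . y y g], [D → . g B], [D → . n B D], [D → . n e], [D → n . B D], [D → n . e] }  — shift
  I4: { [D → . g B], [D → . n B D], [D → . n e], [D → n B . D] }  — shift
  I5: { [B → D . e] }  — shift
  I6: { [D → n e .] }  — reduce
  I7: { [B → . D e], [B → . n / D], [B → . y y g], [B → n . / D], [D → . g B], [D → . n B D], [D → . n e], [D → n . B D], [D → n . e] }  — shift
  I8: { [B → y . y g] }  — shift
  I9: { [B → y y . g] }  — shift
  I10: { [B → y y g .] }  — reduce
  I11: { [B → n / . D], [D → . g B], [D → . n B D], [D → . n e] }  — shift
  I12: { [B → n / D .] }  — reduce
  I13: { [B → D e .] }  — reduce
  I14: { [D → n B D .] }  — reduce
  I15: { [D → g B .] }  — reduce

No state contains both a complete item and a shift item.

Answer: No shift-reduce conflicts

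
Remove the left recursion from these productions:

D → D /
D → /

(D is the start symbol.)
D → / D'
D' → / D'
D' → ε

D is directly left-recursive. The standard transformation for
  A → A α₁ | ... | A α_m | β₁ | ... | β_n
is
  A  → β₁ A' | ... | β_n A'
  A' → α₁ A' | ... | α_m A' | ε

D → / becomes D → / D'
D → D / becomes D' → / D'
Add D' → ε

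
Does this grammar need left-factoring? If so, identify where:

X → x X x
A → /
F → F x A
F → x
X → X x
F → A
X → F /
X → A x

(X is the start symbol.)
Left-factoring is needed when two productions for the same non-terminal
share a common prefix on the right-hand side.

Productions for X:
  X → x X x
  X → X x
  X → F /
  X → A x
Productions for F:
  F → F x A
  F → x
  F → A

No common prefixes found.

Answer: No, left-factoring is not needed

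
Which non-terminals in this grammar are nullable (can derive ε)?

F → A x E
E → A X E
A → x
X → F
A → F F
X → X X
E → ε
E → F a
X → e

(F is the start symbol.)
A non-terminal is nullable if it can derive ε (the empty string): either it has an ε-production, or it has a production whose right-hand side consists entirely of nullable non-terminals.

ε-productions: E → ε
So E is immediately nullable.
No further non-terminal can be added: every production for the remaining non-terminals contains a terminal or a non-nullable non-terminal.
Nullable = { 'E' }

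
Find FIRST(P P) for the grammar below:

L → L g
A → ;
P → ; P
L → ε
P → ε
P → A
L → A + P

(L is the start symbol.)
{ ';', ε }

FIRST sets of the non-terminals involved (from the grammar, by fixed-point iteration):
  FIRST(P) = { ';', ε }

To compute FIRST(P P), process the symbols left to right:
Symbol P is a non-terminal. Add FIRST(P) \ {ε} = { ';' }
P is nullable (ε ∈ FIRST(P)), continue to the next symbol.
Symbol P is a non-terminal. Add FIRST(P) \ {ε} = { ';' }
P is nullable (ε ∈ FIRST(P)), continue to the next symbol.
All symbols are nullable, so ε is in the result.
FIRST(P P) = { ';', ε }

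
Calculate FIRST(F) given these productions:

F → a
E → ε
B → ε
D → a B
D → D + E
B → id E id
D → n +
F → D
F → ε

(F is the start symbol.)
To compute FIRST(F), examine every production with F on the left-hand side, reading each right-hand side left to right until a non-nullable symbol is reached.

FIRST sets of the other non-terminals involved (by the same procedure, iterated to a fixed point):
  FIRST(D) = { 'a', 'n' }

From F → a:
  - a is a terminal: add 'a' and stop
From F → D:
  - D is a non-terminal: add FIRST(D) \ {ε} = { 'a', 'n' }
    D is not nullable, so stop
From F → ε:
  - ε-production, so ε ∈ FIRST(F)

Collecting: FIRST(F) = { 'a', 'n', ε }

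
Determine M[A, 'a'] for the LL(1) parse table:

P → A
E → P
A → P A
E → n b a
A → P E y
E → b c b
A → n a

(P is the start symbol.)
Empty (error entry)

To find M[A, 'a'], we find productions for A where 'a' is in the predict set (PREDICT(N → α) = (FIRST(α) \ {ε}) ∪ (FOLLOW(N) if α ⇒* ε)).

Relevant sets:
  FIRST(P) = { 'n' }

A → P A: PREDICT = { 'n' }
A → P E y: PREDICT = { 'n' }
A → n a: PREDICT = { 'n' }

M[A, 'a'] is empty (no production applies)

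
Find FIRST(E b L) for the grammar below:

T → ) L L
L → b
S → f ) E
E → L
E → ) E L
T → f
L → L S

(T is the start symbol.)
FIRST sets of the non-terminals involved (from the grammar, by fixed-point iteration):
  FIRST(E) = { ')', 'b' }

To compute FIRST(E b L), process the symbols left to right:
Symbol E is a non-terminal. Add FIRST(E) \ {ε} = { ')', 'b' }
E is not nullable (ε ∉ FIRST(E)), so stop here.
FIRST(E b L) = { ')', 'b' }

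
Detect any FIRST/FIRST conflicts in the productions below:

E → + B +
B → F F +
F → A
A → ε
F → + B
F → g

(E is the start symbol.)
A FIRST/FIRST conflict occurs when two productions N → α and N → β for the same non-terminal have FIRST(α) ∩ FIRST(β) ≠ ∅ (with ε ∈ FIRST of a nullable right-hand side, so two nullable alternatives also conflict).

FIRST sets of the non-terminals at (or reachable through a nullable prefix from) the front of some alternative:
  FIRST(A) = { ε }

Productions for F:
  F → A: FIRST = { ε }
  F → + B: FIRST = { '+' }
  F → g: FIRST = { 'g' }
E, B, A have only one production, so no FIRST/FIRST conflict is possible there.

All alternatives of each non-terminal have pairwise disjoint FIRST sets.

Answer: No FIRST/FIRST conflicts.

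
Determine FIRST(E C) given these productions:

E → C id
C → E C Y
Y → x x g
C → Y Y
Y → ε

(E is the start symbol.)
{ 'id', 'x' }

FIRST sets of the non-terminals involved (from the grammar, by fixed-point iteration):
  FIRST(E) = { 'id', 'x' }

To compute FIRST(E C), process the symbols left to right:
Symbol E is a non-terminal. Add FIRST(E) \ {ε} = { 'id', 'x' }
E is not nullable (ε ∉ FIRST(E)), so stop here.
FIRST(E C) = { 'id', 'x' }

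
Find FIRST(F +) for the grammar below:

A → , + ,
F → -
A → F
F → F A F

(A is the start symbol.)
{ '-' }

FIRST sets of the non-terminals involved (from the grammar, by fixed-point iteration):
  FIRST(F) = { '-' }

To compute FIRST(F +), process the symbols left to right:
Symbol F is a non-terminal. Add FIRST(F) \ {ε} = { '-' }
F is not nullable (ε ∉ FIRST(F)), so stop here.
FIRST(F +) = { '-' }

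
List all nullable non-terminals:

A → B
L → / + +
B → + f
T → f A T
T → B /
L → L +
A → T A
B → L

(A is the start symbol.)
None

A non-terminal is nullable if it can derive ε (the empty string): either it has an ε-production, or it has a production whose right-hand side consists entirely of nullable non-terminals.

There are no ε-productions, so no non-terminal can derive ε.
No non-terminals are nullable.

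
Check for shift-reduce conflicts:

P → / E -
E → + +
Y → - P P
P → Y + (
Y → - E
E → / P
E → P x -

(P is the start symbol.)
Augment with P' → P and build the canonical LR(0) collection (I0 = CLOSURE({[P' → . P]}), then GOTO on every symbol after a dot until no new states appear). It has 19 states:
  I0: { [P → . / E -], [P → . Y + (], [P' → . P], [Y → . - E], [Y → . - P P] }  — shift
  I1: { [E → . + +], [E → . / P], [E → . P x -], [P → . / E -], [P → . Y + (], [Y → - . E], [Y → - . P P], [Y → . - E], [Y → . - P P] }  — shift
  I2: { [E → . + +], [E → . / P], [E → . P x -], [P → . / E -], [P → . Y + (], [P → / . E -], [Y → . - E], [Y → . - P P] }  — shift
  I3: { [P' → P .] }  — accept
  I4: { [P → Y . + (] }  — shift
  I5: { [P → Y + . (] }  — shift
  I6: { [P → Y + ( .] }  — reduce
  I7: { [E → + . +] }  — shift
  I8: { [E → . + +], [E → . / P], [E → . P x -], [E → / . P], [P → . / E -], [P → . Y + (], [P → / . E -], [Y → . - E], [Y → . - P P] }  — shift
  I9: { [P → / E . -] }  — shift
  I10: { [E → P . x -] }  — shift
  I11: { [E → P x . -] }  — shift
  I12: { [E → P x - .] }  — reduce
  I13: { [P → / E - .] }  — reduce
  I14: { [E → / P .], [E → P . x -] }  — shift, reduce
  I15: { [E → + + .] }  — reduce
  I16: { [Y → - E .] }  — reduce
  I17: { [E → P . x -], [P → . / E -], [P → . Y + (], [Y → - P . P], [Y → . - E], [Y → . - P P] }  — shift
  I18: { [Y → - P P .] }  — reduce

I14 contains reduce item [E → / P .] and shift item [E → P . x -] — shift-reduce conflict.

Answer: Yes — I14: [E → / P .] vs [E → P . x -]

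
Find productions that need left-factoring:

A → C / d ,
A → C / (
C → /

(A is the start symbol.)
Left-factoring is needed when two productions for the same non-terminal
share a common prefix on the right-hand side.

Productions for A:
  A → C / d ,
  A → C / (

Found common prefix 'C /' in productions for A

Answer: Yes, A has productions with common prefix 'C /'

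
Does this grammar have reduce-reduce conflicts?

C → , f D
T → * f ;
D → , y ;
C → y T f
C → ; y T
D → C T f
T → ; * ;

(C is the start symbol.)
No reduce-reduce conflicts

A reduce-reduce conflict occurs when an LR(0) state has two complete items [A → α .] and [B → β .] — both call for a reduction, and with no lookahead the parser cannot choose between them.

Augment with C' → C and build the canonical LR(0) collection (I0 = CLOSURE({[C' → . C]}), then GOTO on every symbol after a dot until no new states appear). It has 23 states:
  I0: { [C → . , f D], [C → . ; y T], [C → . y T f], [C' → . C] }  — shift
  I1: { [C → , . f D] }  — shift
  I2: { [C → ; . y T] }  — shift
  I3: { [C' → C .] }  — accept
  I4: { [C → y . T f], [T → . * f ;], [T → . ; * ;] }  — shift
  I5: { [T → * . f ;] }  — shift
  I6: { [T → ; . * ;] }  — shift
  I7: { [C → y T . f] }  — shift
  I8: { [C → y T f .] }  — reduce
  I9: { [T → ; * . ;] }  — shift
  I10: { [T → ; * ; .] }  — reduce
  I11: { [T → * f . ;] }  — shift
  I12: { [T → * f ; .] }  — reduce
  I13: { [C → ; y . T], [T → . * f ;], [T → . ; * ;] }  — shift
  I14: { [C → ; y T .] }  — reduce
  I15: { [C → , f . D], [C → . , f D], [C → . ; y T], [C → . y T f], [D → . , y ;], [D → . C T f] }  — shift
  I16: { [C → , . f D], [D → , . y ;] }  — shift
  I17: { [D → C . T f], [T → . * f ;], [T → . ; * ;] }  — shift
  I18: { [C → , f D .] }  — reduce
  I19: { [D → C T . f] }  — shift
  I20: { [D → C T f .] }  — reduce
  I21: { [D → , y . ;] }  — shift
  I22: { [D → , y ; .] }  — reduce

No state contains more than one complete item.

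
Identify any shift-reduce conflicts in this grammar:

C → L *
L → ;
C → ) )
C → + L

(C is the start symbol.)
A shift-reduce conflict occurs when an LR(0) state has both:
  - a complete (reduce) item [A → α .] (dot at the end), and
  - a shift item [B → β . c γ] (dot before a terminal).

Augment with C' → C and build the canonical LR(0) collection (I0 = CLOSURE({[C' → . C]}), then GOTO on every symbol after a dot until no new states appear). It has 9 states:
  I0: { [C → . ) )], [C → . + L], [C → . L *], [C' → . C], [L → . ;] }  — shift
  I1: { [C → ) . )] }  — shift
  I2: { [C → + . L], [L → . ;] }  — shift
  I3: { [L → ; .] }  — reduce
  I4: { [C' → C .] }  — accept
  I5: { [C → L . *] }  — shift
  I6: { [C → L * .] }  — reduce
  I7: { [C → + L .] }  — reduce
  I8: { [C → ) ) .] }  — reduce

No state contains both a complete item and a shift item.

Answer: No shift-reduce conflicts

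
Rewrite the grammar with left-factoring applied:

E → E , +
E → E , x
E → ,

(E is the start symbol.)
E → E , E'
E' → +
E' → x
E → ,

Left-factoring transforms A → αβ₁ | αβ₂ into A → αA' and A' → β₁ | β₂
(α is the longest common prefix among the alternatives). Repeat until
no nonterminal has two alternatives with a common prefix.

Round 1: E has alternatives sharing prefix 'E ,'. Introduce E': E → E , E'
  Add: E' → +
  Add: E' → x

No remaining common prefixes — done.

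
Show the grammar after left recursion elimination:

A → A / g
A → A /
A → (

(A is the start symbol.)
A → ( A'
A' → / g A'
A' → / A'
A' → ε

A is directly left-recursive. The standard transformation for
  A → A α₁ | ... | A α_m | β₁ | ... | β_n
is
  A  → β₁ A' | ... | β_n A'
  A' → α₁ A' | ... | α_m A' | ε

A → ( becomes A → ( A'
A → A / g becomes A' → / g A'
A → A / becomes A' → / A'
Add A' → ε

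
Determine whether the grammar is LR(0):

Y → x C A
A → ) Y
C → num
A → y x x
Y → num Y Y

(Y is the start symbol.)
A grammar is LR(0) if no state in the canonical LR(0) collection has:
  - both a shift item (dot before a terminal) and a complete item (shift-reduce conflict), or
  - two or more complete items (reduce-reduce conflict; the accept item [Y' → Y .] counts as a complete item here).

Augment with Y' → Y and build the canonical LR(0) collection (I0 = CLOSURE({[Y' → . Y]}), then GOTO on every symbol after a dot until no new states appear). It has 14 states:
  I0: { [Y → . num Y Y], [Y → . x C A], [Y' → . Y] }  — shift
  I1: { [Y' → Y .] }  — accept
  I2: { [Y → . num Y Y], [Y → . x C A], [Y → num . Y Y] }  — shift
  I3: { [C → . num], [Y → x . C A] }  — shift
  I4: { [A → . ) Y], [A → . y x x], [Y → x C . A] }  — shift
  I5: { [C → num .] }  — reduce
  I6: { [A → ) . Y], [Y → . num Y Y], [Y → . x C A] }  — shift
  I7: { [Y → x C A .] }  — reduce
  I8: { [A → y . x x] }  — shift
  I9: { [A → y x . x] }  — shift
  I10: { [A → y x x .] }  — reduce
  I11: { [A → ) Y .] }  — reduce
  I12: { [Y → . num Y Y], [Y → . x C A], [Y → num Y . Y] }  — shift
  I13: { [Y → num Y Y .] }  — reduce

Every state is either a pure shift/goto state or contains exactly one complete item and nothing to shift — no conflicts. The grammar is LR(0).

Answer: Yes, the grammar is LR(0)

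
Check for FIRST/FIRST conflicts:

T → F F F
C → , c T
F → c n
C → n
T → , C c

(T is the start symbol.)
A FIRST/FIRST conflict occurs when two productions N → α and N → β for the same non-terminal have FIRST(α) ∩ FIRST(β) ≠ ∅ (with ε ∈ FIRST of a nullable right-hand side, so two nullable alternatives also conflict).

FIRST sets of the non-terminals at (or reachable through a nullable prefix from) the front of some alternative:
  FIRST(F) = { 'c' }

Productions for T:
  T → F F F: FIRST = { 'c' }
  T → , C c: FIRST = { ',' }
Productions for C:
  C → , c T: FIRST = { ',' }
  C → n: FIRST = { 'n' }
F has only one production, so no FIRST/FIRST conflict is possible there.

All alternatives of each non-terminal have pairwise disjoint FIRST sets.

Answer: No FIRST/FIRST conflicts.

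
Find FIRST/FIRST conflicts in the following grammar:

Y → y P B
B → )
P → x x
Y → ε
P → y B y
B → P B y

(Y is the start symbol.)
No FIRST/FIRST conflicts.

FIRST sets of the non-terminals at (or reachable through a nullable prefix from) the front of some alternative:
  FIRST(P) = { 'x', 'y' }

Productions for Y:
  Y → y P B: FIRST = { 'y' }
  Y → ε: FIRST = { ε }
Productions for B:
  B → ): FIRST = { ')' }
  B → P B y: FIRST = { 'x', 'y' }
Productions for P:
  P → x x: FIRST = { 'x' }
  P → y B y: FIRST = { 'y' }

All alternatives of each non-terminal have pairwise disjoint FIRST sets.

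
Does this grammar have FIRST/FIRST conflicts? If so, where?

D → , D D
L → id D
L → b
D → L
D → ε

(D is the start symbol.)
FIRST sets of the non-terminals at (or reachable through a nullable prefix from) the front of some alternative:
  FIRST(L) = { 'b', 'id' }

Productions for D:
  D → , D D: FIRST = { ',' }
  D → L: FIRST = { 'b', 'id' }
  D → ε: FIRST = { ε }
Productions for L:
  L → id D: FIRST = { 'id' }
  L → b: FIRST = { 'b' }

All alternatives of each non-terminal have pairwise disjoint FIRST sets.

Answer: No FIRST/FIRST conflicts.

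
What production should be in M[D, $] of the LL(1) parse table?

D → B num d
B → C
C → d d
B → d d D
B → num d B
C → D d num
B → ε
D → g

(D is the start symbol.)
To find M[D, $], we find productions for D where $ is in the predict set (PREDICT(N → α) = (FIRST(α) \ {ε}) ∪ (FOLLOW(N) if α ⇒* ε)).

Relevant sets:
  FIRST(B) = { 'd', 'g', 'num', ε }

D → B num d: PREDICT = { 'd', 'g', 'num' }
D → g: PREDICT = { 'g' }

M[D, $] is empty (no production applies)

Answer: Empty (error entry)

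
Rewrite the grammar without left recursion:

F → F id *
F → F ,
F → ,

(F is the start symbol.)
F → , F'
F' → id * F'
F' → , F'
F' → ε

F is directly left-recursive. The standard transformation for
  A → A α₁ | ... | A α_m | β₁ | ... | β_n
is
  A  → β₁ A' | ... | β_n A'
  A' → α₁ A' | ... | α_m A' | ε

F → , becomes F → , F'
F → F id * becomes F' → id * F'
F → F , becomes F' → , F'
Add F' → ε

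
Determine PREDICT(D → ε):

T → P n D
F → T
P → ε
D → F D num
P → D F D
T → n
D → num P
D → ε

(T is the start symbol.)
PREDICT(D → ε) = (FIRST(RHS) \ {ε}) ∪ (FOLLOW(D) if ε ∈ FIRST(RHS), i.e. RHS ⇒* ε)
The right-hand side is ε (FIRST(ε) = { ε }), so the predict set is FOLLOW(D) = { $, 'n', 'num' }
PREDICT(D → ε) = { $, 'n', 'num' }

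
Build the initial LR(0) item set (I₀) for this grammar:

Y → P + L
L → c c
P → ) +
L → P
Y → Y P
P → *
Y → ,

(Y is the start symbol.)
{ [P → . ) +], [P → . *], [Y → . ,], [Y → . P + L], [Y → . Y P], [Y' → . Y] }

First, augment the grammar with Y' → Y
I₀ = CLOSURE({ [Y' → . Y] }):
  [Y' → . Y] has the dot before Y: add [Y → . P + L], [Y → . Y P], [Y → . ,]
  [Y → . P + L] has the dot before P: add [P → . ) +], [P → . *]
No further items can be added.

I₀ = { [P → . ) +], [P → . *], [Y → . ,], [Y → . P + L], [Y → . Y P], [Y' → . Y] }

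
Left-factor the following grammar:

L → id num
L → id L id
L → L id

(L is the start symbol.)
L → id L'
L' → num
L' → L id
L → L id

Left-factoring transforms A → αβ₁ | αβ₂ into A → αA' and A' → β₁ | β₂
(α is the longest common prefix among the alternatives). Repeat until
no nonterminal has two alternatives with a common prefix.

Round 1: L has alternatives sharing prefix 'id'. Introduce L': L → id L'
  Add: L' → num
  Add: L' → L id

No remaining common prefixes — done.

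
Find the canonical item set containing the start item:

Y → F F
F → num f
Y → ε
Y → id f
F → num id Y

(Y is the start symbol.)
{ [F → . num f], [F → . num id Y], [Y → . F F], [Y → . id f], [Y → .], [Y' → . Y] }

First, augment the grammar with Y' → Y
I₀ = CLOSURE({ [Y' → . Y] }):
  [Y' → . Y] has the dot before Y: add [Y → . F F], [Y → .], [Y → . id f]
  [Y → . F F] has the dot before F: add [F → . num f], [F → . num id Y]
No further items can be added.

I₀ = { [F → . num f], [F → . num id Y], [Y → . F F], [Y → . id f], [Y → .], [Y' → . Y] }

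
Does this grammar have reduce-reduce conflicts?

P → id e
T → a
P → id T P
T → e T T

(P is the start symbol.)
A reduce-reduce conflict occurs when an LR(0) state has two complete items [A → α .] and [B → β .] — both call for a reduction, and with no lookahead the parser cannot choose between them.

Augment with P' → P and build the canonical LR(0) collection (I0 = CLOSURE({[P' → . P]}), then GOTO on every symbol after a dot until no new states appear). It has 10 states:
  I0: { [P → . id T P], [P → . id e], [P' → . P] }  — shift
  I1: { [P' → P .] }  — accept
  I2: { [P → id . T P], [P → id . e], [T → . a], [T → . e T T] }  — shift
  I3: { [P → . id T P], [P → . id e], [P → id T . P] }  — shift
  I4: { [T → a .] }  — reduce
  I5: { [P → id e .], [T → . a], [T → . e T T], [T → e . T T] }  — shift, reduce
  I6: { [T → . a], [T → . e T T], [T → e T . T] }  — shift
  I7: { [T → . a], [T → . e T T], [T → e . T T] }  — shift
  I8: { [T → e T T .] }  — reduce
  I9: { [P → id T P .] }  — reduce

No state contains more than one complete item.

Answer: No reduce-reduce conflicts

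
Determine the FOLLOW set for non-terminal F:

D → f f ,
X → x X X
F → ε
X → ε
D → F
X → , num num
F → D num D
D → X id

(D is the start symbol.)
To compute FOLLOW(F), find every occurrence of F on a right-hand side N → α F β: add FIRST(β) \ {ε}, and if β is empty or nullable also add FOLLOW(N). Iterate to a fixed point.

In D → F: F is at the end, add FOLLOW(D)

The FOLLOW sets referred to above (computed the same way, to a fixed point):
  FOLLOW(D) = { $, 'num' }

Taking the union: FOLLOW(F) = { $, 'num' }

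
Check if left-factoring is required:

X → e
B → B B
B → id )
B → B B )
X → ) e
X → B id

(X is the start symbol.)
Yes, B has productions with common prefix 'B B'

Left-factoring is needed when two productions for the same non-terminal
share a common prefix on the right-hand side.

Productions for X:
  X → e
  X → ) e
  X → B id
Productions for B:
  B → B B
  B → id )
  B → B B )

Found common prefix 'B B' in productions for B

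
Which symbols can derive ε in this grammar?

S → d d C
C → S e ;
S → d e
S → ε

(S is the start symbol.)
{ 'S' }

A non-terminal is nullable if it can derive ε (the empty string): either it has an ε-production, or it has a production whose right-hand side consists entirely of nullable non-terminals.

ε-productions: S → ε
So S is immediately nullable.
No further non-terminal can be added: every production for the remaining non-terminals contains a terminal or a non-nullable non-terminal.
Nullable = { 'S' }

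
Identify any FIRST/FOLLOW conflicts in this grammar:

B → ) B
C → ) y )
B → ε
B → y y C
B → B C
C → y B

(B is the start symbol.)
A FIRST/FOLLOW conflict occurs when a non-terminal N has a nullable alternative N → β (β ⇒* ε) and another alternative N → α with FIRST(α) ∩ FOLLOW(N) ≠ ∅: on such a lookahead the parser cannot decide between expanding α and letting N vanish via β.

Nullable non-terminals: B.
FIRST sets used below: FIRST(B) = { ')', 'y', ε }, FIRST(C) = { ')', 'y' }

B: nullable alternative(s) B → ε; FOLLOW(B) = { $, ')', 'y' }
  B → ) B: FIRST \ {ε} = { ')' } — overlaps FOLLOW(B) on { ')' }: CONFLICT
  B → ε: FIRST \ {ε} = { } — this is the only nullable alternative, skip
  B → y y C: FIRST \ {ε} = { 'y' } — overlaps FOLLOW(B) on { 'y' }: CONFLICT
  B → B C: FIRST \ {ε} = { ')', 'y' } — overlaps FOLLOW(B) on { ')', 'y' }: CONFLICT

C has no nullable alternative, so no FIRST/FOLLOW check is needed there.

So the grammar has 3 FIRST/FOLLOW conflicts (marked CONFLICT above).

Answer: Yes. B → ')' B with FOLLOW(B) on { ')' }; B → y y C with FOLLOW(B) on { 'y' }; B → B C with FOLLOW(B) on { ')', 'y' }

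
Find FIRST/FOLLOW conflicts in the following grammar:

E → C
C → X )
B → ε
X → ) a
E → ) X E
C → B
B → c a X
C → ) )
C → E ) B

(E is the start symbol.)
Yes. E → ')' X E with FOLLOW(E) on { ')' }; C → X ')' with FOLLOW(C) on { ')' }; C → ')' ')' with FOLLOW(C) on { ')' }; C → E ')' B with FOLLOW(C) on { ')' }

Nullable non-terminals: B, C, E.
FIRST sets used below: FIRST(X) = { ')' }, FIRST(B) = { 'c', ε }, FIRST(E) = { ')', 'c', ε }, FIRST(C) = { ')', 'c', ε }

B: nullable alternative(s) B → ε; FOLLOW(B) = { $, ')' }
  B → ε: FIRST \ {ε} = { } — this is the only nullable alternative, skip
  B → c a X: FIRST \ {ε} = { 'c' } — disjoint from FOLLOW(B)

C: nullable alternative(s) C → B; FOLLOW(C) = { $, ')' }
  C → X ): FIRST \ {ε} = { ')' } — overlaps FOLLOW(C) on { ')' }: CONFLICT
  C → B: FIRST \ {ε} = { 'c' } — this is the only nullable alternative, skip
  C → ) ): FIRST \ {ε} = { ')' } — overlaps FOLLOW(C) on { ')' }: CONFLICT
  C → E ) B: FIRST \ {ε} = { ')', 'c' } — overlaps FOLLOW(C) on { ')' }: CONFLICT

E: nullable alternative(s) E → C; FOLLOW(E) = { $, ')' }
  E → C: FIRST \ {ε} = { ')', 'c' } — this is the only nullable alternative, skip
  E → ) X E: FIRST \ {ε} = { ')' } — overlaps FOLLOW(E) on { ')' }: CONFLICT

X has no nullable alternative, so no FIRST/FOLLOW check is needed there.

So the grammar has 4 FIRST/FOLLOW conflicts (marked CONFLICT above).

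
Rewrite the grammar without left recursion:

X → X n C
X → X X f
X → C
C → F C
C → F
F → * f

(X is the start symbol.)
X is directly left-recursive. The standard transformation for
  A → A α₁ | ... | A α_m | β₁ | ... | β_n
is
  A  → β₁ A' | ... | β_n A'
  A' → α₁ A' | ... | α_m A' | ε

X → C becomes X → C X'
X → X n C becomes X' → n C X'
X → X X f becomes X' → X f X'
Add X' → ε

Productions for other non-terminals are unchanged:
  C → F C
  C → F
  F → * f

Resulting grammar:
X → C X'
X' → n C X'
X' → X f X'
X' → ε
C → F C
C → F
F → * f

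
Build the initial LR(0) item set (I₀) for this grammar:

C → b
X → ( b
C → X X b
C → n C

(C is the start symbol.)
First, augment the grammar with C' → C
I₀ = CLOSURE({ [C' → . C] }):
  [C' → . C] has the dot before C: add [C → . b], [C → . X X b], [C → . n C]
  [C → . X X b] has the dot before X: add [X → . ( b]
No further items can be added.

I₀ = { [C → . X X b], [C → . b], [C → . n C], [C' → . C], [X → . ( b] }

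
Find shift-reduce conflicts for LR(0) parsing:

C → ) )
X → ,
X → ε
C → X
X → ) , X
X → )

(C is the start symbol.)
Yes — I0: [X → .] vs [C → . ) )]; I1: [X → ) .] vs [C → ) . )]; I6: [X → .] vs [X → . )]; I7: [X → ) .] vs [X → ) . , X]

A shift-reduce conflict occurs when an LR(0) state has both:
  - a complete (reduce) item [A → α .] (dot at the end), and
  - a shift item [B → β . c γ] (dot before a terminal).

Augment with C' → C and build the canonical LR(0) collection (I0 = CLOSURE({[C' → . C]}), then GOTO on every symbol after a dot until no new states appear). It has 9 states:
  I0: { [C → . ) )], [C → . X], [C' → . C], [X → . ) , X], [X → . )], [X → . ,], [X → .] }  — shift, reduce
  I1: { [C → ) . )], [X → ) . , X], [X → ) .] }  — shift, reduce
  I2: { [X → , .] }  — reduce
  I3: { [C' → C .] }  — accept
  I4: { [C → X .] }  — reduce
  I5: { [C → ) ) .] }  — reduce
  I6: { [X → ) , . X], [X → . ) , X], [X → . )], [X → . ,], [X → .] }  — shift, reduce
  I7: { [X → ) . , X], [X → ) .] }  — shift, reduce
  I8: { [X → ) , X .] }  — reduce

I0 contains reduce item [X → .] and shift items [C → . ) )], [X → . )], [X → . ) , X], [X → . ,] — shift-reduce conflict.
I1 contains reduce item [X → ) .] and shift items [C → ) . )], [X → ) . , X] — shift-reduce conflict.
I6 contains reduce item [X → .] and shift items [X → . )], [X → . ) , X], [X → . ,] — shift-reduce conflict.
I7 contains reduce item [X → ) .] and shift item [X → ) . , X] — shift-reduce conflict.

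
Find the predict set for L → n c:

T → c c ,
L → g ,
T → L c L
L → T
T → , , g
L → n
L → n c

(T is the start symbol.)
PREDICT(L → n c) = (FIRST(RHS) \ {ε}) ∪ (FOLLOW(L) if ε ∈ FIRST(RHS), i.e. RHS ⇒* ε)
FIRST(n c) = { 'n' }
ε ∉ FIRST(n c), so FOLLOW(L) is not added.
PREDICT(L → n c) = { 'n' }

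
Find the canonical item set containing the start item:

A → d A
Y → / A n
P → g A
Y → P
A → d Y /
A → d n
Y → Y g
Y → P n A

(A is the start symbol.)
{ [A → . d A], [A → . d Y /], [A → . d n], [A' → . A] }

First, augment the grammar with A' → A
I₀ = CLOSURE({ [A' → . A] }):
  [A' → . A] has the dot before A: add [A → . d A], [A → . d Y /], [A → . d n]
No further items can be added.

I₀ = { [A → . d A], [A → . d Y /], [A → . d n], [A' → . A] }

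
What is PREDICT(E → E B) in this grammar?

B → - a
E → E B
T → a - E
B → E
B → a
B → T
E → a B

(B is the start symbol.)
{ 'a' }

PREDICT(E → E B) = (FIRST(RHS) \ {ε}) ∪ (FOLLOW(E) if ε ∈ FIRST(RHS), i.e. RHS ⇒* ε)
FIRST(E) = { 'a' }
FIRST(E B) = { 'a' }
ε ∉ FIRST(E B), so FOLLOW(E) is not added.
PREDICT(E → E B) = { 'a' }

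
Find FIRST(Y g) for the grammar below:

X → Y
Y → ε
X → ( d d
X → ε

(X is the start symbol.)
{ 'g' }

FIRST sets of the non-terminals involved (from the grammar, by fixed-point iteration):
  FIRST(Y) = { ε }

To compute FIRST(Y g), process the symbols left to right:
Symbol Y is a non-terminal. Add FIRST(Y) \ {ε} = { }
Y is nullable (ε ∈ FIRST(Y)), continue to the next symbol.
Symbol g is a terminal. Add 'g' and stop.
FIRST(Y g) = { 'g' }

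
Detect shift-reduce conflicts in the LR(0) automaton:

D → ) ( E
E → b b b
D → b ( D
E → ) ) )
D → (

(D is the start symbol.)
No shift-reduce conflicts

A shift-reduce conflict occurs when an LR(0) state has both:
  - a complete (reduce) item [A → α .] (dot at the end), and
  - a shift item [B → β . c γ] (dot before a terminal).

Augment with D' → D and build the canonical LR(0) collection (I0 = CLOSURE({[D' → . D]}), then GOTO on every symbol after a dot until no new states appear). It has 15 states:
  I0: { [D → . (], [D → . ) ( E], [D → . b ( D], [D' → . D] }  — shift
  I1: { [D → ( .] }  — reduce
  I2: { [D → ) . ( E] }  — shift
  I3: { [D' → D .] }  — accept
  I4: { [D → b . ( D] }  — shift
  I5: { [D → . (], [D → . ) ( E], [D → . b ( D], [D → b ( . D] }  — shift
  I6: { [D → b ( D .] }  — reduce
  I7: { [D → ) ( . E], [E → . ) ) )], [E → . b b b] }  — shift
  I8: { [E → ) . ) )] }  — shift
  I9: { [D → ) ( E .] }  — reduce
  I10: { [E → b . b b] }  — shift
  I11: { [E → b b . b] }  — shift
  I12: { [E → b b b .] }  — reduce
  I13: { [E → ) ) . )] }  — shift
  I14: { [E → ) ) ) .] }  — reduce

No state contains both a complete item and a shift item.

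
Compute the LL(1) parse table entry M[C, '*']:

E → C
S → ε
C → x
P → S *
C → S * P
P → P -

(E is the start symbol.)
C → S * P

To find M[C, '*'], we find productions for C where '*' is in the predict set (PREDICT(N → α) = (FIRST(α) \ {ε}) ∪ (FOLLOW(N) if α ⇒* ε)).

Relevant sets:
  FIRST(S) = { ε }

C → x: PREDICT = { 'x' }
C → S * P: PREDICT = { '*' }
  '*' is in predict set, so this production goes in M[C, '*']

M[C, '*'] = C → S * P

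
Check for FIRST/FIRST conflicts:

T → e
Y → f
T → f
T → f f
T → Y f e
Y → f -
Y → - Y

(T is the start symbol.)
A FIRST/FIRST conflict occurs when two productions N → α and N → β for the same non-terminal have FIRST(α) ∩ FIRST(β) ≠ ∅ (with ε ∈ FIRST of a nullable right-hand side, so two nullable alternatives also conflict).

FIRST sets of the non-terminals at (or reachable through a nullable prefix from) the front of some alternative:
  FIRST(Y) = { '-', 'f' }

Productions for T:
  T → e: FIRST = { 'e' }
  T → f: FIRST = { 'f' }
  T → f f: FIRST = { 'f' }
  T → Y f e: FIRST = { '-', 'f' }
Productions for Y:
  Y → f: FIRST = { 'f' }
  Y → f -: FIRST = { 'f' }
  Y → - Y: FIRST = { '-' }

Conflict for T: T → f and T → f f
  Overlap: { 'f' }
Conflict for T: T → f and T → Y f e
  Overlap: { 'f' }
Conflict for T: T → f f and T → Y f e
  Overlap: { 'f' }
Conflict for Y: Y → f and Y → f -
  Overlap: { 'f' }

Answer: Yes. T → f / T → f f on { 'f' }; T → f / T → Y f e on { 'f' }; T → f f / T → Y f e on { 'f' }; Y → f / Y → f '-' on { 'f' }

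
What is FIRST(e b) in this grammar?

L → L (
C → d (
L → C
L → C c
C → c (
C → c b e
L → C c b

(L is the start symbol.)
To compute FIRST(e b), process the symbols left to right:
Symbol e is a terminal. Add 'e' and stop.
FIRST(e b) = { 'e' }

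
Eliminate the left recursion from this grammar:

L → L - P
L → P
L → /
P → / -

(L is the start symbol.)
L is directly left-recursive. The standard transformation for
  A → A α₁ | ... | A α_m | β₁ | ... | β_n
is
  A  → β₁ A' | ... | β_n A'
  A' → α₁ A' | ... | α_m A' | ε

L → P becomes L → P L'
L → / becomes L → / L'
L → L - P becomes L' → - P L'
Add L' → ε

Productions for other non-terminals are unchanged:
  P → / -

Resulting grammar:
L → P L'
L → / L'
L' → - P L'
L' → ε
P → / -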